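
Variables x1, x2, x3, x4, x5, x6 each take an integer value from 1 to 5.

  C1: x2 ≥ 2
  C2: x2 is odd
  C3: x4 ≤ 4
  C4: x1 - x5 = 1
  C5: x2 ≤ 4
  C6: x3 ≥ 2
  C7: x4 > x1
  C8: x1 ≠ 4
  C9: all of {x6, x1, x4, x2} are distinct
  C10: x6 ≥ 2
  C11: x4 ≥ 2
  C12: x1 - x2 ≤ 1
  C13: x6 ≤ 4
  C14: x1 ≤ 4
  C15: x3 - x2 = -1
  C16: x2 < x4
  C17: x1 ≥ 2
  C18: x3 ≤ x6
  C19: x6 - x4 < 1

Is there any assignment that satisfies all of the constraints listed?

Constraints 1, 3, 5, 10, 11, 13, 14, and 17 confine each of x6, x1, x4, x2 to the 3 values {2, …, 4}.
Constraint 9 requires all 4 of them to be distinct, but only 3 values are available — impossible by the pigeonhole principle.

Unsatisfiable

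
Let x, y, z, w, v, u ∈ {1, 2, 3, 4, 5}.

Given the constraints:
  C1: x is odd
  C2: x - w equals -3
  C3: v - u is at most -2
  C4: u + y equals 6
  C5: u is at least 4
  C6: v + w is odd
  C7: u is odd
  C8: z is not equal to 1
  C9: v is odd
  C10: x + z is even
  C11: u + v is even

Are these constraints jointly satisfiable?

Satisfiable

Setting (x, y, z, w, v, u) = (1, 1, 5, 4, 1, 5) satisfies everything: constraint 2: x - w = -3; constraint 3: v - u = -4, and the others follow.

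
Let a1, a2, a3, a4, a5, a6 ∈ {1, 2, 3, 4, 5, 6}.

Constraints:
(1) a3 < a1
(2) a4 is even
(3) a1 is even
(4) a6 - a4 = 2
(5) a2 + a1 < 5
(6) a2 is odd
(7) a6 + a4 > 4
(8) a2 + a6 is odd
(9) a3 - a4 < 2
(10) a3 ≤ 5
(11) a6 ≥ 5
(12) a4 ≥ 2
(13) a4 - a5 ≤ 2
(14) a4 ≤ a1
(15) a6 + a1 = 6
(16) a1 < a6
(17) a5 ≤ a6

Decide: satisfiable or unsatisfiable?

From constraint 11: a6 ≥ 5. From constraints 12 and 14: a1 ≥ a4 ≥ 2. Hence a6 + a1 ≥ 7. But constraint 15 requires a6 + a1 = 6, and 6 < 7. Contradiction.

Unsatisfiable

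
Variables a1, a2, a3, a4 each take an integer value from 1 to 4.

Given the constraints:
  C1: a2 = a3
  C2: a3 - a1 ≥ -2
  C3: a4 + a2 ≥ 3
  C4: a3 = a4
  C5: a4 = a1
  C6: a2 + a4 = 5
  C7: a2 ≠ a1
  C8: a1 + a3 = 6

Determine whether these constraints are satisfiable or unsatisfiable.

From constraints 1, 4, and 5, a2 = a3 = a4 = a1, so a2 = a1. But constraint 7 says a2 ≠ a1. Contradiction.

Unsatisfiable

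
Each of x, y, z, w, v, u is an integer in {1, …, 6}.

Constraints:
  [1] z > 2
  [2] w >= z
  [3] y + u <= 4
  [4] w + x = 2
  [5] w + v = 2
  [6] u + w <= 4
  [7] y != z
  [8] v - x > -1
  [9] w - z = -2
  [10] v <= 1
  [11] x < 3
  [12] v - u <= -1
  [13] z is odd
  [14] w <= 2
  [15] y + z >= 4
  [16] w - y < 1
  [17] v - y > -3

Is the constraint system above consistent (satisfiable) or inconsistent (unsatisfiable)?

Unsatisfiable

From constraint 1: z ≥ 3. From constraints 2 and 14: z ≤ w and w ≤ 2, so z ≤ 2. But 2 < 3, so no value of z works.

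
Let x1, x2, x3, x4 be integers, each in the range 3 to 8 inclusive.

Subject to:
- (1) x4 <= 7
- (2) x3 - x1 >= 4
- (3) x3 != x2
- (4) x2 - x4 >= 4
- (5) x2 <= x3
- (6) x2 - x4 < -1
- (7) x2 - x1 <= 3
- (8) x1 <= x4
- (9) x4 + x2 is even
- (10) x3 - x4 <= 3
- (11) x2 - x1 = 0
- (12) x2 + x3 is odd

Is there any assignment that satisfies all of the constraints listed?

Unsatisfiable

Constraints 2, 4, 7, and 10 give x4 − x3 ≥ -3, x3 − x1 ≥ 4, x1 − x2 ≥ -3, x2 − x4 ≥ 4.
Adding all 4 inequalities: the left sides telescope to 0, and the right sides sum to (-3) + 4 + (-3) + 4 = 2. So 0 ≥ 2, which is false.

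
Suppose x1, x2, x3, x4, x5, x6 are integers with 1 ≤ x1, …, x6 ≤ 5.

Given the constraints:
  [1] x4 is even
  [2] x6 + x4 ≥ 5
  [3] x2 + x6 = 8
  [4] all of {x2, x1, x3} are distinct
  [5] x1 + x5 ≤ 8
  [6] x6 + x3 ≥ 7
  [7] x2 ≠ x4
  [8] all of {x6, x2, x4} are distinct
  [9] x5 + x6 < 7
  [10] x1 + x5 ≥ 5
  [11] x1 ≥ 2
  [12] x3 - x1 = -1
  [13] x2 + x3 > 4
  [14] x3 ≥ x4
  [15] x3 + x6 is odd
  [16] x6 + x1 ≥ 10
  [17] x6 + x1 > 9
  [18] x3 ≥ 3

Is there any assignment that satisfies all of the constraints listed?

Satisfiable

Setting (x1, x2, x3, x4, x5, x6) = (5, 3, 4, 2, 1, 5) satisfies everything: constraint 2: x6 + x4 = 7; constraint 3: x2 + x6 = 8; constraint 5: x1 + x5 = 6, and the others follow.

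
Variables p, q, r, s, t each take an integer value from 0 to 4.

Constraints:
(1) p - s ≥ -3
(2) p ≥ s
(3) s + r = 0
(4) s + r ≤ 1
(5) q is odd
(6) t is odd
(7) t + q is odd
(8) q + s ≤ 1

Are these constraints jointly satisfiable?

Constraint 6 makes t odd and constraint 5 makes q odd, so t + q must be even. Constraint 7 says t + q is odd — contradiction.

Unsatisfiable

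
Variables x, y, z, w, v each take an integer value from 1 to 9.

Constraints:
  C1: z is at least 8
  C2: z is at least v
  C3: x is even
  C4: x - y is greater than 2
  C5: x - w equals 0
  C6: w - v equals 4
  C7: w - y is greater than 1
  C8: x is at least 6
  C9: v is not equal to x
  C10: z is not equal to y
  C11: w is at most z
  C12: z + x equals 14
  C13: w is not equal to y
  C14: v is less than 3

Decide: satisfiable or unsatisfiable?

Try x = 6, y = 3, z = 8, w = 6, v = 2.
Check constraint 4: x - y = 3; constraint 5: x - w = 0. The remaining constraints are straightforward to verify.

Satisfiable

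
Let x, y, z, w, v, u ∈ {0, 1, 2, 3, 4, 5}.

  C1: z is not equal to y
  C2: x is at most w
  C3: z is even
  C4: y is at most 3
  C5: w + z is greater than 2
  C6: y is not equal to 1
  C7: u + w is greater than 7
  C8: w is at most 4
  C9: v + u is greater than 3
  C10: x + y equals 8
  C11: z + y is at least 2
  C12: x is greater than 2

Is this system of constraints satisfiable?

From constraints 2 and 8: x ≤ w ≤ 4. From constraint 4: y ≤ 3. Hence x + y ≤ 7. But constraint 10 requires x + y = 8, and 8 > 7. Contradiction.

Unsatisfiable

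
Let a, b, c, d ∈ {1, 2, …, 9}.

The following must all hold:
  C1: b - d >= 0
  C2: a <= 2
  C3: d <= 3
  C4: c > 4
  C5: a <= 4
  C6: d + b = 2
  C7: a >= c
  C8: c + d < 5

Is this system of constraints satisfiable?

Unsatisfiable

From constraint 4: c ≥ 5. From constraints 5 and 7: c ≤ a and a ≤ 4, so c ≤ 4. But 4 < 5, so no value of c works.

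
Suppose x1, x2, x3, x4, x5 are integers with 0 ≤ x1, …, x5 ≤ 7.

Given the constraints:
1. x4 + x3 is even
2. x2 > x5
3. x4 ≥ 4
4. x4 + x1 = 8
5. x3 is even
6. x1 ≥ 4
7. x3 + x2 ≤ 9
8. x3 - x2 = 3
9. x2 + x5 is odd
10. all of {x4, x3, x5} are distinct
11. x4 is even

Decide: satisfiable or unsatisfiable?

Satisfiable

Take x1 = 4, x2 = 3, x3 = 6, x4 = 4, x5 = 0. Then constraint 4: x4 + x1 = 8; constraint 7: x3 + x2 = 9; constraint 8: x3 - x2 = 3, and every other listed constraint is also met.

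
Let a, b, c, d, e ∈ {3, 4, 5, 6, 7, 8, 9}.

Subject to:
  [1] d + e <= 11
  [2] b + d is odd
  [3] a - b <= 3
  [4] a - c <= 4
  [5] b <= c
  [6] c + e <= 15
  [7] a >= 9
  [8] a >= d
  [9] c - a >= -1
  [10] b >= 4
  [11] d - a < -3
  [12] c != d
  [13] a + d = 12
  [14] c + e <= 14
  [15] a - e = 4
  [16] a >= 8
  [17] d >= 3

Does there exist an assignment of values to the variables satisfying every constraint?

Satisfiable

The assignment a = 9, b = 8, c = 8, d = 3, e = 5 works:
  constraint 1 holds since d + e = 8.
  constraint 3 holds since a - b = 1.
  constraint 4 holds since a - c = 1.
The rest check out directly.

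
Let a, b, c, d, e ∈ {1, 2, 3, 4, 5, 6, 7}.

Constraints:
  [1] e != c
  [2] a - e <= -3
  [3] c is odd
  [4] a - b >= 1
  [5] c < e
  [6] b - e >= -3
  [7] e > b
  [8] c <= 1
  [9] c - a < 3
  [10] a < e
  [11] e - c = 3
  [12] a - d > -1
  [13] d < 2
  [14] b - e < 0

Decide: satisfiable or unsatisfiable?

Unsatisfiable

Constraints 2, 4, and 6 give e − a ≥ 3, a − b ≥ 1, b − e ≥ -3.
Adding all 3 inequalities: the left sides telescope to 0, and the right sides sum to 3 + 1 + (-3) = 1. So 0 ≥ 1, which is false.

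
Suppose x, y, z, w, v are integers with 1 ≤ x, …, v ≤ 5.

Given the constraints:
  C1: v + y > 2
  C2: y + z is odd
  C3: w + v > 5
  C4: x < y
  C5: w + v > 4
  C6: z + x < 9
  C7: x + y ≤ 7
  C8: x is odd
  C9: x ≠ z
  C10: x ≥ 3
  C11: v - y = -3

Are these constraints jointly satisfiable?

Satisfiable

Take x = 3, y = 4, z = 5, w = 5, v = 1. Then constraint 1: v + y = 5; constraint 3: w + v = 6, and every other listed constraint is also met.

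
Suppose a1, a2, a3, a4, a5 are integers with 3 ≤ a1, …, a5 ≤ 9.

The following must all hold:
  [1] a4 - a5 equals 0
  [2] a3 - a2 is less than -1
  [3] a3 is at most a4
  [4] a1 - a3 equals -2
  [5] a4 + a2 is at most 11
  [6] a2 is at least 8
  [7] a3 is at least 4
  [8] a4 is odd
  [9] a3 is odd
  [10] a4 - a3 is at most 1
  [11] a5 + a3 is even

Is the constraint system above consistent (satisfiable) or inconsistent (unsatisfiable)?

From constraints 3 and 7: a4 ≥ a3 ≥ 4. From constraint 6: a2 ≥ 8. Hence a4 + a2 ≥ 12. But constraint 5 requires a4 + a2 ≤ 11, and 11 < 12. Contradiction.

Unsatisfiable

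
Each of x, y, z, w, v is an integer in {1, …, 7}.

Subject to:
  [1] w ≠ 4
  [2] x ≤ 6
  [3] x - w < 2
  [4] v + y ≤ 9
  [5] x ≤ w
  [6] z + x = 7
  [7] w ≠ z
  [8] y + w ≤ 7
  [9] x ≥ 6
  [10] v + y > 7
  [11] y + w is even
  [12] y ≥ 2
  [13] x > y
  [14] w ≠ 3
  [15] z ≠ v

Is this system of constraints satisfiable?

From constraint 12: y ≥ 2. From constraints 5 and 9: w ≥ x ≥ 6. Hence y + w ≥ 8. But constraint 8 requires y + w ≤ 7, and 7 < 8. Contradiction.

Unsatisfiable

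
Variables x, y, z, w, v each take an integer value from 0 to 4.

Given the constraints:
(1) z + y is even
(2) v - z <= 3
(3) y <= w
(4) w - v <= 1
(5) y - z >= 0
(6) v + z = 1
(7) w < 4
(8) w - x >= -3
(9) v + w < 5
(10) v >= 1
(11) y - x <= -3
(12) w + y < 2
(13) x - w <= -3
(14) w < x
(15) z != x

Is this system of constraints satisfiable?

Unsatisfiable

Constraints 2, 4, 5, 11, and 13 give y − z ≥ 0, z − v ≥ -3, v − w ≥ -1, w − x ≥ 3, x − y ≥ 3.
Adding all 5 inequalities: the left sides telescope to 0, and the right sides sum to 0 + (-3) + (-1) + 3 + 3 = 2. So 0 ≥ 2, which is false.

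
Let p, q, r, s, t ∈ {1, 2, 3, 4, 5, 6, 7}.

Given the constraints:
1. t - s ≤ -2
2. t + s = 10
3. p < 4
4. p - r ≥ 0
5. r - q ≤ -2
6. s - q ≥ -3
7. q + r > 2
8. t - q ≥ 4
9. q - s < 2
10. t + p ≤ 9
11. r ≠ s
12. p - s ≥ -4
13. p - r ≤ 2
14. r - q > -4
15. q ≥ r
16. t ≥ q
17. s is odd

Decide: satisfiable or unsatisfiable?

Constraints 1, 5, 8, 12, and 13 give r − p ≥ -2, p − s ≥ -4, s − t ≥ 2, t − q ≥ 4, q − r ≥ 2.
Adding all 5 inequalities: the left sides telescope to 0, and the right sides sum to (-2) + (-4) + 2 + 4 + 2 = 2. So 0 ≥ 2, which is false.

Unsatisfiable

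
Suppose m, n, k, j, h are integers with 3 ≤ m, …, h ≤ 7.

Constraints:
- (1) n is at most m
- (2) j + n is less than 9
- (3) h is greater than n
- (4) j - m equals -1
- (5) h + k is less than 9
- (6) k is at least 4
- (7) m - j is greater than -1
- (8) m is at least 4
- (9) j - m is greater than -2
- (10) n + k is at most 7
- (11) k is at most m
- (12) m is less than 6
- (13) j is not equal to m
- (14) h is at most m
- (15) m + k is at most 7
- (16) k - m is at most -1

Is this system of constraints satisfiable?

From constraint 8: m ≥ 4. From constraint 6: k ≥ 4. Hence m + k ≥ 8. But constraint 15 requires m + k ≤ 7, and 7 < 8. Contradiction.

Unsatisfiable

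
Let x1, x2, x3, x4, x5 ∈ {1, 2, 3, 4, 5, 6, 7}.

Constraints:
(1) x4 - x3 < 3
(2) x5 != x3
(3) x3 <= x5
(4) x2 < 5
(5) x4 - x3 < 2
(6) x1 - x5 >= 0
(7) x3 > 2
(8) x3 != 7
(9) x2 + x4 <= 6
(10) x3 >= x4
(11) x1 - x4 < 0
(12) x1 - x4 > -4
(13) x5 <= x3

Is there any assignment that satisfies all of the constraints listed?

Constraints 3, 6, 10, and 11 give x1 < x4, x4 ≤ x3, x3 ≤ x5, x5 ≤ x1. Chaining: x1 < x4 ≤ x3 ≤ x5 ≤ x1, which forces x1 < x1 — impossible.

Unsatisfiable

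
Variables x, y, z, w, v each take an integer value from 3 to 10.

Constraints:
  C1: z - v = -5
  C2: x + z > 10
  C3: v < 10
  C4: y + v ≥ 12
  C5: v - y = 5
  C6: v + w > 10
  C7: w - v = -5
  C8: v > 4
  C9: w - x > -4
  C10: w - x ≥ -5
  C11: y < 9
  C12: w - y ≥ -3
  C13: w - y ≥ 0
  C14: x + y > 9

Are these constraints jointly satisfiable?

One satisfying assignment is x = 7, y = 4, z = 4, w = 4, v = 9.
For the less obvious constraints — constraint 1: z - v = -5; constraint 2: x + z = 11; constraint 4: y + v = 13 — and the others hold by inspection.

Satisfiable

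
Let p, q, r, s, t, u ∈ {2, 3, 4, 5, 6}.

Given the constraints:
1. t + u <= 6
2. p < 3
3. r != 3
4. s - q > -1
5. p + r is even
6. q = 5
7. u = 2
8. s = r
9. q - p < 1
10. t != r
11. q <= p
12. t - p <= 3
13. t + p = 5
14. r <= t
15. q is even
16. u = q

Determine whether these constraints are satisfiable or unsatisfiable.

Unsatisfiable

Constraint 7 fixes u = 2 and constraint 6 fixes q = 5, but constraint 16 requires u = q. Since 2 ≠ 5, contradiction.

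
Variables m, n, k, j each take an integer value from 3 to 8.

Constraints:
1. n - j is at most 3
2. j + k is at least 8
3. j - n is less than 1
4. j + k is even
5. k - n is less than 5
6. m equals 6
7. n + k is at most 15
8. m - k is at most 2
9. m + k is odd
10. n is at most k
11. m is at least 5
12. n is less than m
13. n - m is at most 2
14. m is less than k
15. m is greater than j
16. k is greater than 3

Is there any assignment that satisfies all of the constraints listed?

Take m = 6, n = 5, k = 7, j = 3. Then constraint 1: n - j = 2; constraint 2: j + k = 10; constraint 3: j - n = -2, and every other listed constraint is also met.

Satisfiable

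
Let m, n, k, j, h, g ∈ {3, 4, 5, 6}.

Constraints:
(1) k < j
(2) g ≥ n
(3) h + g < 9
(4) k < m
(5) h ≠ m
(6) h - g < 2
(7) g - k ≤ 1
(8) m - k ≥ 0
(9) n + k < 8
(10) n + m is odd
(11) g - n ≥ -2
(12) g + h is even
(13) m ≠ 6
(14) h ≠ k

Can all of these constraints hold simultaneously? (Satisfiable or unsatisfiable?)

Satisfiable

Try m = 5, n = 4, k = 3, j = 5, h = 4, g = 4.
Check constraint 3: h + g = 8; constraint 6: h - g = 0; constraint 7: g - k = 1. The remaining constraints are straightforward to verify.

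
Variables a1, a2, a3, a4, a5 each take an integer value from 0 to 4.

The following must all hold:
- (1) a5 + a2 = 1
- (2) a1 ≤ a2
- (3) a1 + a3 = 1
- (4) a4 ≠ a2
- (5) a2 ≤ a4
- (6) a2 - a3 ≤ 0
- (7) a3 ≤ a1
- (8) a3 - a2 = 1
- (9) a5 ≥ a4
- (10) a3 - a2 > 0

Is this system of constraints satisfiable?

Constraints 2, 7, and 10 give a2 < a3, a3 ≤ a1, a1 ≤ a2. Chaining: a2 < a3 ≤ a1 ≤ a2, which forces a2 < a2 — impossible.

Unsatisfiable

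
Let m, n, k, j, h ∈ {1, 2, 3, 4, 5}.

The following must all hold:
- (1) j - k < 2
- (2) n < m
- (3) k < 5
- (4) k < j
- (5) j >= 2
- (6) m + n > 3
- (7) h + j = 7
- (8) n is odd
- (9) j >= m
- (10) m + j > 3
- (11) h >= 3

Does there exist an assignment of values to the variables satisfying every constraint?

The assignment m = 3, n = 1, k = 2, j = 3, h = 4 works:
  constraint 1 holds since j - k = 1.
  constraint 6 holds since m + n = 4.
  constraint 7 holds since h + j = 7.
The rest check out directly.

Satisfiable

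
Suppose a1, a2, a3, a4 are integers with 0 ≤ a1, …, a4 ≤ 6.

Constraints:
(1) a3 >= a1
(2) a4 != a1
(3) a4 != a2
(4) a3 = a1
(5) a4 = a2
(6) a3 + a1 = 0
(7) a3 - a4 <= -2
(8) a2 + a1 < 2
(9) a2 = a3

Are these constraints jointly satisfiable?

From constraints 4, 5, and 9, a4 = a2 = a3 = a1, so a4 = a1. But constraint 2 says a4 ≠ a1. Contradiction.

Unsatisfiable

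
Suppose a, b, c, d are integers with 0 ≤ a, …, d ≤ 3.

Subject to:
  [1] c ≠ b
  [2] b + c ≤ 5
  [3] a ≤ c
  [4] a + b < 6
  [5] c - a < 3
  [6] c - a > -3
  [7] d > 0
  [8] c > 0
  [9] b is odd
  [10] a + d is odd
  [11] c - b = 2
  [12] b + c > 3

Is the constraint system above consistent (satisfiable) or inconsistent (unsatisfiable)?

The assignment a = 3, b = 1, c = 3, d = 2 works:
  constraint 2 holds since b + c = 4.
  constraint 4 holds since a + b = 4.
The rest check out directly.

Satisfiable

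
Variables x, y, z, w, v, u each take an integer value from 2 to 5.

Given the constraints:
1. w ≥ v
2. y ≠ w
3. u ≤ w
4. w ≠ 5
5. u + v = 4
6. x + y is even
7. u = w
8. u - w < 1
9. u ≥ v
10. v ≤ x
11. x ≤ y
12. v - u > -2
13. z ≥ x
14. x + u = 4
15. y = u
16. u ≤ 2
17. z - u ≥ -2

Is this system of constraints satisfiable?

Unsatisfiable

From constraints 7 and 15, y = u = w, so y = w. But constraint 2 says y ≠ w. Contradiction.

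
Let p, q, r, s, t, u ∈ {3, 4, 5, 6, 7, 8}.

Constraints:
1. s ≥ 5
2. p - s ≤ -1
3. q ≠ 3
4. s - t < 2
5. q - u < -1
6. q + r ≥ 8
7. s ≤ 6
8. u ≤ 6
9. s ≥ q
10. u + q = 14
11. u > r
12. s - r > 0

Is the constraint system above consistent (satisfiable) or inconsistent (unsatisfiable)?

Unsatisfiable

From constraint 8: u ≤ 6. From constraints 7 and 9: q ≤ s ≤ 6. Hence u + q ≤ 12. But constraint 10 requires u + q = 14, and 14 > 12. Contradiction.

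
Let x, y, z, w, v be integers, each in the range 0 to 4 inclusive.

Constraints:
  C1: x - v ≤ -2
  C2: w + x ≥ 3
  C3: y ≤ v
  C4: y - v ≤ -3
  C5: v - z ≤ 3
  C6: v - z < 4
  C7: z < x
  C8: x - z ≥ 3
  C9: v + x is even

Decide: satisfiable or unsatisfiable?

Unsatisfiable

Constraints 1, 5, and 8 give x − z ≥ 3, z − v ≥ -3, v − x ≥ 2.
Adding all 3 inequalities: the left sides telescope to 0, and the right sides sum to 3 + (-3) + 2 = 2. So 0 ≥ 2, which is false.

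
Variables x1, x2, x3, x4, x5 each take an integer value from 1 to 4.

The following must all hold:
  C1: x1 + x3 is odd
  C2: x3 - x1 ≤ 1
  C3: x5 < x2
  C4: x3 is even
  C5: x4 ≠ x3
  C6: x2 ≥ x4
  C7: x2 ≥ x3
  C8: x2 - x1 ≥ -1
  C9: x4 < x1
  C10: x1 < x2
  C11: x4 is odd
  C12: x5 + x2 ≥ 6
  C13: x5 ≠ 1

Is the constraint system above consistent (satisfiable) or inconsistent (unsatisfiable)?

Satisfiable

Try x1 = 3, x2 = 4, x3 = 4, x4 = 1, x5 = 3.
Check constraint 2: x3 - x1 = 1; constraint 8: x2 - x1 = 1. The remaining constraints are straightforward to verify.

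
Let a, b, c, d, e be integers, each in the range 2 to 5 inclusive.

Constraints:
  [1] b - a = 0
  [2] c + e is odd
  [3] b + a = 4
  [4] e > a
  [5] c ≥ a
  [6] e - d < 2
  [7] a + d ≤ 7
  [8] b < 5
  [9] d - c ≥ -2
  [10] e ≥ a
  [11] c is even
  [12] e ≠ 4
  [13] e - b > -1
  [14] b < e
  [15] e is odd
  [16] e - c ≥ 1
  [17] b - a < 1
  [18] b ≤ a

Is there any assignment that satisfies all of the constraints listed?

Try a = 2, b = 2, c = 2, d = 3, e = 3.
Check constraint 1: b - a = 0; constraint 3: b + a = 4. The remaining constraints are straightforward to verify.

Satisfiable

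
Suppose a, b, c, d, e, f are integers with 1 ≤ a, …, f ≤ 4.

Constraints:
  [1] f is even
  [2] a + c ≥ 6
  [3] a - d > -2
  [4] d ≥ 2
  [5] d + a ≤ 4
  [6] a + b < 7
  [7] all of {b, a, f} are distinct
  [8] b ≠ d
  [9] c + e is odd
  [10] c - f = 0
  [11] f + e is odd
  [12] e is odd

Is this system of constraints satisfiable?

Setting (a, b, c, d, e, f) = (2, 3, 4, 2, 1, 4) satisfies everything: constraint 2: a + c = 6; constraint 3: a - d = 0; constraint 5: d + a = 4, and the others follow.

Satisfiable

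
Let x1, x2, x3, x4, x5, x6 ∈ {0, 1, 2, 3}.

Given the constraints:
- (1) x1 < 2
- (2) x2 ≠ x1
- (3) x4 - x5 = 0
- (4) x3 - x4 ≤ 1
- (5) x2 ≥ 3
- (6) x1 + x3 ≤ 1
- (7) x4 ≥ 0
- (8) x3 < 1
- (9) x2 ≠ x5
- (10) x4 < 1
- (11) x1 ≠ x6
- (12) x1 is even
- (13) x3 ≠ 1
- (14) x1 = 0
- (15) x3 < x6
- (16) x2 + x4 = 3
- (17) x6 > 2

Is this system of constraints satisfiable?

Satisfiable

Take x1 = 0, x2 = 3, x3 = 0, x4 = 0, x5 = 0, x6 = 3. Then constraint 3: x4 - x5 = 0; constraint 4: x3 - x4 = 0; constraint 6: x1 + x3 = 0, and every other listed constraint is also met.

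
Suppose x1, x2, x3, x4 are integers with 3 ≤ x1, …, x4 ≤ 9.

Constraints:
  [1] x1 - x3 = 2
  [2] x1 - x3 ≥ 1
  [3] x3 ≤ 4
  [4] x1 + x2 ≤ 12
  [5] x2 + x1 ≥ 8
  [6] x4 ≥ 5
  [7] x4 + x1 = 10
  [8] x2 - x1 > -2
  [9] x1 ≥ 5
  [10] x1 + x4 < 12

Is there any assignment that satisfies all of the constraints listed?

Try x1 = 5, x2 = 4, x3 = 3, x4 = 5.
Check constraint 1: x1 - x3 = 2; constraint 2: x1 - x3 = 2. The remaining constraints are straightforward to verify.

Satisfiable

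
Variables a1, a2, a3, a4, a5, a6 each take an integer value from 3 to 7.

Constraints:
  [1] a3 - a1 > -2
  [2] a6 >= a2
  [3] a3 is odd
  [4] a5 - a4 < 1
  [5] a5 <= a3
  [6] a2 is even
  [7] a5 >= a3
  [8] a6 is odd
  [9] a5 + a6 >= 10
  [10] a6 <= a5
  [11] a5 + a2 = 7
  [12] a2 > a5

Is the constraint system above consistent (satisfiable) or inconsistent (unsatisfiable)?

Constraints 2, 10, and 12 give a2 ≤ a6, a6 ≤ a5, a5 < a2. Chaining: a2 ≤ a6 ≤ a5 < a2, which forces a2 < a2 — impossible.

Unsatisfiable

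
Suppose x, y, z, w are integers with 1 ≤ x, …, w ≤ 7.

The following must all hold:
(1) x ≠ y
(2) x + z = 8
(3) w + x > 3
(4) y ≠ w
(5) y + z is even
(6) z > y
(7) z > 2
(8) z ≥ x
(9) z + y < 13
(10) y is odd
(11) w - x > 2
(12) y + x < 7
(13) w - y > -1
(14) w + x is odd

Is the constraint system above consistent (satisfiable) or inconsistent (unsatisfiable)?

Satisfiable

Try x = 1, y = 3, z = 7, w = 4.
Check constraint 2: x + z = 8; constraint 3: w + x = 5; constraint 9: z + y = 10. The remaining constraints are straightforward to verify.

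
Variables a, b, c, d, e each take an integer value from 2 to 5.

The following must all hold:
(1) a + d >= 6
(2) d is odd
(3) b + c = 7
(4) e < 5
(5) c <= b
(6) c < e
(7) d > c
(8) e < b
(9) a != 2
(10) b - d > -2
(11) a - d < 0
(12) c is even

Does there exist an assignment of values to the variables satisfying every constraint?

Satisfiable

The assignment a = 3, b = 5, c = 2, d = 5, e = 3 works:
  constraint 1 holds since a + d = 8.
  constraint 3 holds since b + c = 7.
  constraint 10 holds since b - d = 0.
The rest check out directly.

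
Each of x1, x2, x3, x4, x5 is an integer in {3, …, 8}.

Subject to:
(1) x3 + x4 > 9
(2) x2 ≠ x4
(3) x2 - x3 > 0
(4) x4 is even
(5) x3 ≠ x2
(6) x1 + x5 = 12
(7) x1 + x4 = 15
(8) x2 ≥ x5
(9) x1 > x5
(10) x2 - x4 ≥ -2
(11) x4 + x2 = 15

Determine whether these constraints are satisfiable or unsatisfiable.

Satisfiable

The assignment x1 = 7, x2 = 7, x3 = 4, x4 = 8, x5 = 5 works:
  constraint 1 holds since x3 + x4 = 12.
  constraint 3 holds since x2 - x3 = 3.
  constraint 6 holds since x1 + x5 = 12.
The rest check out directly.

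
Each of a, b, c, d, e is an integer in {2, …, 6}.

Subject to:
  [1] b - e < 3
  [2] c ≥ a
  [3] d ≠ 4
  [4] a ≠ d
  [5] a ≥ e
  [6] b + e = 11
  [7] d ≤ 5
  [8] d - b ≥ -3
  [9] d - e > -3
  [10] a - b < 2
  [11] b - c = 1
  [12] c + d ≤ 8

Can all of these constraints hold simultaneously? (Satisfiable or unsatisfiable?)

The assignment a = 5, b = 6, c = 5, d = 3, e = 5 works:
  constraint 1 holds since b - e = 1.
  constraint 6 holds since b + e = 11.
  constraint 8 holds since d - b = -3.
The rest check out directly.

Satisfiable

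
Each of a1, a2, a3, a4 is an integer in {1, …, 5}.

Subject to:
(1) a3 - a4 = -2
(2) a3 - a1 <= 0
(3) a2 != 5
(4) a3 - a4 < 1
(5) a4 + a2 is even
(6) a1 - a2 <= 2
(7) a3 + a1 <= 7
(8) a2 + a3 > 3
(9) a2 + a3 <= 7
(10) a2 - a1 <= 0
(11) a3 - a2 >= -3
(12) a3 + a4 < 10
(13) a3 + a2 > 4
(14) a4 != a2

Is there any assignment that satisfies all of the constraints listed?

Setting (a1, a2, a3, a4) = (3, 3, 3, 5) satisfies everything: constraint 1: a3 - a4 = -2; constraint 2: a3 - a1 = 0; constraint 4: a3 - a4 = -2, and the others follow.

Satisfiable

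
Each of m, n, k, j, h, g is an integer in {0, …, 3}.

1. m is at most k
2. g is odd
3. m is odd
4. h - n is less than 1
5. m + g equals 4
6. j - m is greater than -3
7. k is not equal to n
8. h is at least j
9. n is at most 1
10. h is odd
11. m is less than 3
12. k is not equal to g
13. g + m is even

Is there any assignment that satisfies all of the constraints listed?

Satisfiable

One satisfying assignment is m = 1, n = 1, k = 2, j = 1, h = 1, g = 3.
For the less obvious constraints — constraint 4: h - n = 0; constraint 5: m + g = 4 — and the others hold by inspection.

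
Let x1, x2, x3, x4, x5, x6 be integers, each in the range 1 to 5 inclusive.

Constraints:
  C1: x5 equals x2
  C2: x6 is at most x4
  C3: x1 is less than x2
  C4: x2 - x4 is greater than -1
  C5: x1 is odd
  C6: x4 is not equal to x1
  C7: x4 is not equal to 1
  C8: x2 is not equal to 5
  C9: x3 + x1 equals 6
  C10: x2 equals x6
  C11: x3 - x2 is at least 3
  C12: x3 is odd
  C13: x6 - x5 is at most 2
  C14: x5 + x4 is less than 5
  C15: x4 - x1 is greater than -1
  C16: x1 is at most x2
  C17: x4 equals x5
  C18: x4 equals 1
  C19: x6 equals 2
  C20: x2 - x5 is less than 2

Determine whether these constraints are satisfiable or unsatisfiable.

Unsatisfiable

Constraint 18 fixes x4 = 1 and constraint 19 fixes x6 = 2. Constraints 1, 10, and 17 give x4 = x5 = x2 = x6, so x4 = x6. But 1 ≠ 2 — contradiction.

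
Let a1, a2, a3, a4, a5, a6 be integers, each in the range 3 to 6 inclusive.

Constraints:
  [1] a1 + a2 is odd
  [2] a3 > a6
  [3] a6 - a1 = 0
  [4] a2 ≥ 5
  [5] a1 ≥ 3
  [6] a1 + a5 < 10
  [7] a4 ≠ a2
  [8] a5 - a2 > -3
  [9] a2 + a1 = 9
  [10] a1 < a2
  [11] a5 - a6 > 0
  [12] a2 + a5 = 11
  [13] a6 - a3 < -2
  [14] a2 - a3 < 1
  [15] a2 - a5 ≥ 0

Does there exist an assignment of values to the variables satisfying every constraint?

Take a1 = 3, a2 = 6, a3 = 6, a4 = 3, a5 = 5, a6 = 3. Then constraint 3: a6 - a1 = 0; constraint 6: a1 + a5 = 8, and every other listed constraint is also met.

Satisfiable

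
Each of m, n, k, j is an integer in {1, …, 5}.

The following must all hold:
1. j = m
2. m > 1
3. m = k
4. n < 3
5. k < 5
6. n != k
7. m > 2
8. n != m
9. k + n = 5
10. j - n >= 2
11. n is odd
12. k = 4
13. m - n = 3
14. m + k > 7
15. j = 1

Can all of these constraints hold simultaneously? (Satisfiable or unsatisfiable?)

Constraint 15 fixes j = 1 and constraint 12 fixes k = 4. Constraints 1 and 3 give j = m = k, so j = k. But 1 ≠ 4 — contradiction.

Unsatisfiable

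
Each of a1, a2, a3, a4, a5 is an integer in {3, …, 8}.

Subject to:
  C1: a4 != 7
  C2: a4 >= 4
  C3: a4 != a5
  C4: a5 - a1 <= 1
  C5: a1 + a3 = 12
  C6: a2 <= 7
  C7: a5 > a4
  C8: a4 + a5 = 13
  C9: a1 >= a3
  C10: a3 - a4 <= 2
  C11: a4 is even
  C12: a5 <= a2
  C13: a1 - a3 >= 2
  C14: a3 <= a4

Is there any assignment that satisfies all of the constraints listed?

One satisfying assignment is a1 = 7, a2 = 7, a3 = 5, a4 = 6, a5 = 7.
For the less obvious constraints — constraint 4: a5 - a1 = 0; constraint 5: a1 + a3 = 12; constraint 8: a4 + a5 = 13 — and the others hold by inspection.

Satisfiable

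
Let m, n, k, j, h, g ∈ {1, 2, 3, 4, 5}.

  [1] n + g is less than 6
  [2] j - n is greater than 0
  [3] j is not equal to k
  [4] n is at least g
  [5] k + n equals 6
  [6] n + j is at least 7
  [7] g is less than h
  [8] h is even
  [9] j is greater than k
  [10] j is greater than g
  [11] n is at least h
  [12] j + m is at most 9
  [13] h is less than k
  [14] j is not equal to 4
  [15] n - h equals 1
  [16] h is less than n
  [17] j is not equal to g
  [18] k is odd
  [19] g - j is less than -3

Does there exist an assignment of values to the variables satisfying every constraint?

Take m = 1, n = 3, k = 3, j = 5, h = 2, g = 1. Then constraint 1: n + g = 4; constraint 2: j - n = 2, and every other listed constraint is also met.

Satisfiable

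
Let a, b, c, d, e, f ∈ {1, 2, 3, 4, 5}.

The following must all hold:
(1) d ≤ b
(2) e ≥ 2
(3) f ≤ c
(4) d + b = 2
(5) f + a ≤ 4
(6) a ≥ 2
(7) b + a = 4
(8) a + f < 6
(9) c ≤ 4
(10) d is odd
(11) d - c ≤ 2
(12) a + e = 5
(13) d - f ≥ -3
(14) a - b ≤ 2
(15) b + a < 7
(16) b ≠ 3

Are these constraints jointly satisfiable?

Satisfiable

The assignment a = 3, b = 1, c = 1, d = 1, e = 2, f = 1 works:
  constraint 4 holds since d + b = 2.
  constraint 5 holds since f + a = 4.
  constraint 7 holds since b + a = 4.
The rest check out directly.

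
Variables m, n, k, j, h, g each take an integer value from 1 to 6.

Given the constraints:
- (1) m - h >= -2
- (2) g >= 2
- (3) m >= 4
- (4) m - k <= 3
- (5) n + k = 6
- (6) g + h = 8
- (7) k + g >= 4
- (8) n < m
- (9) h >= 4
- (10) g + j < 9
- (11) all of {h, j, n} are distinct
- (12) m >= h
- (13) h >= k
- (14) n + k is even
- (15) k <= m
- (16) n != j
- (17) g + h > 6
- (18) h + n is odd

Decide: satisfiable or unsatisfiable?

Satisfiable

Setting (m, n, k, j, h, g) = (5, 2, 4, 4, 5, 3) satisfies everything: constraint 1: m - h = 0; constraint 4: m - k = 1, and the others follow.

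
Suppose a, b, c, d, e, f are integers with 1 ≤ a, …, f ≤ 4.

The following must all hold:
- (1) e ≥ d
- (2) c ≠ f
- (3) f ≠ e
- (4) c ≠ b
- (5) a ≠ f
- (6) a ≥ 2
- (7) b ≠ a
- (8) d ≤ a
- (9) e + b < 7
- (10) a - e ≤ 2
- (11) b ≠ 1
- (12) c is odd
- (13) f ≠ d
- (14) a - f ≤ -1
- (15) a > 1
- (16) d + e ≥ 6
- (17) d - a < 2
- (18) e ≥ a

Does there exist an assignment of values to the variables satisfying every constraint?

Setting (a, b, c, d, e, f) = (3, 2, 3, 3, 3, 4) satisfies everything: constraint 9: e + b = 5; constraint 10: a - e = 0, and the others follow.

Satisfiable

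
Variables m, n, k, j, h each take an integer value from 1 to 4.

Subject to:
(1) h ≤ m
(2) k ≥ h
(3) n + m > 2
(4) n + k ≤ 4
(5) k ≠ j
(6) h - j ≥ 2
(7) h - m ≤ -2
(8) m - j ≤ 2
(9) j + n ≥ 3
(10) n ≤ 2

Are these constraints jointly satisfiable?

Constraints 6, 7, and 8 give h − j ≥ 2, j − m ≥ -2, m − h ≥ 2.
Adding all 3 inequalities: the left sides telescope to 0, and the right sides sum to 2 + (-2) + 2 = 2. So 0 ≥ 2, which is false.

Unsatisfiable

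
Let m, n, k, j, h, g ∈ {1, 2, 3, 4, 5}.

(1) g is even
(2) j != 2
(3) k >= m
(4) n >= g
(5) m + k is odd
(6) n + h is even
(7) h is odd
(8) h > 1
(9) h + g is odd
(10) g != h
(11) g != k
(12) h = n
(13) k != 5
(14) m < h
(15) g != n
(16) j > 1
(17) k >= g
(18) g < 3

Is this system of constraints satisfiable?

Satisfiable

One satisfying assignment is m = 2, n = 5, k = 3, j = 5, h = 5, g = 2.
For the less obvious constraints — constraint 1: g = 2 is even; constraint 5: m + k = 5 is odd — and the others hold by inspection.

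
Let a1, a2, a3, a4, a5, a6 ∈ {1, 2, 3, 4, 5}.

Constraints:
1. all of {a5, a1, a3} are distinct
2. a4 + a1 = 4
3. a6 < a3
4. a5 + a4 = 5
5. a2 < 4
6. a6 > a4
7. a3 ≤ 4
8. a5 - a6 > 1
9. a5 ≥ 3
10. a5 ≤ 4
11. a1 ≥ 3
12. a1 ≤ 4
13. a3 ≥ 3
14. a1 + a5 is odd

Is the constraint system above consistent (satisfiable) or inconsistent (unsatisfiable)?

Constraints 7, 9, 10, 11, 12, and 13 confine each of a5, a1, a3 to the 2 values {3, 4}.
Constraint 1 requires all 3 of them to be distinct, but only 2 values are available — impossible by the pigeonhole principle.

Unsatisfiable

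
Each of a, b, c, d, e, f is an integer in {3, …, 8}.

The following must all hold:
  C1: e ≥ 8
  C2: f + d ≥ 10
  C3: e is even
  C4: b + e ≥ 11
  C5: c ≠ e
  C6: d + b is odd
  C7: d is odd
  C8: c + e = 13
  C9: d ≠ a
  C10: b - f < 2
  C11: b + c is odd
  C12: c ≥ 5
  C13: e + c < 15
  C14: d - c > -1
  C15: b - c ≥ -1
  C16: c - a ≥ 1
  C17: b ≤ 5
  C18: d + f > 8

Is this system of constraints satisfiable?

One satisfying assignment is a = 4, b = 4, c = 5, d = 7, e = 8, f = 3.
For the less obvious constraints — constraint 2: f + d = 10; constraint 4: b + e = 12; constraint 8: c + e = 13 — and the others hold by inspection.

Satisfiable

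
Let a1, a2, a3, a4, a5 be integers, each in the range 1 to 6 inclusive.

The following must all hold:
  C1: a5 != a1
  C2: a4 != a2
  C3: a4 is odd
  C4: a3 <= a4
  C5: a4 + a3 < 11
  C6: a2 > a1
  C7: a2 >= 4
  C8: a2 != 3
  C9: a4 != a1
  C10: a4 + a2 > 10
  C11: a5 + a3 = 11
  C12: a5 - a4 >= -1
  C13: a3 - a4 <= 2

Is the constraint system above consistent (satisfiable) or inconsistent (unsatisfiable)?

The assignment a1 = 1, a2 = 6, a3 = 5, a4 = 5, a5 = 6 works:
  constraint 5 holds since a4 + a3 = 10.
  constraint 10 holds since a4 + a2 = 11.
  constraint 11 holds since a5 + a3 = 11.
The rest check out directly.

Satisfiable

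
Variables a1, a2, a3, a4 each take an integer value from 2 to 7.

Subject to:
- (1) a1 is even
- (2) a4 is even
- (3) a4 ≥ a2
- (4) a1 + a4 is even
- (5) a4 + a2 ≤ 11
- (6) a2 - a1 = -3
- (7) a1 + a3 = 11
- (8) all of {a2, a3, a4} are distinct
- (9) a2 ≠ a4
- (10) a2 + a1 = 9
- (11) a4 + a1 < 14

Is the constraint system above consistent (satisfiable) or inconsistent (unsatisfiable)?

One satisfying assignment is a1 = 6, a2 = 3, a3 = 5, a4 = 6.
For the less obvious constraints — constraint 5: a4 + a2 = 9; constraint 6: a2 - a1 = -3 — and the others hold by inspection.

Satisfiable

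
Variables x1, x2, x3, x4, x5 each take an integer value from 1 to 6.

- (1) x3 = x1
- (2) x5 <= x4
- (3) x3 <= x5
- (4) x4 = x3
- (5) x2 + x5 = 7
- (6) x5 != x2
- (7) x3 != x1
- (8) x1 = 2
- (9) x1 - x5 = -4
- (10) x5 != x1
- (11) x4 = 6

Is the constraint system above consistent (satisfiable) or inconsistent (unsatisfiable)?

Unsatisfiable

Constraint 11 fixes x4 = 6 and constraint 8 fixes x1 = 2. Constraints 1 and 4 give x4 = x3 = x1, so x4 = x1. But 6 ≠ 2 — contradiction.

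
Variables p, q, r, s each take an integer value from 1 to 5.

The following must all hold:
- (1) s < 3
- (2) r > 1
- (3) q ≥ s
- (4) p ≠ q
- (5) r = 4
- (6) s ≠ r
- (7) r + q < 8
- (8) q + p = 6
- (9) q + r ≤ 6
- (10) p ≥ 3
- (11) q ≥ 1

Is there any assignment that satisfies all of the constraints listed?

Take p = 4, q = 2, r = 4, s = 2. Then constraint 7: r + q = 6; constraint 8: q + p = 6, and every other listed constraint is also met.

Satisfiable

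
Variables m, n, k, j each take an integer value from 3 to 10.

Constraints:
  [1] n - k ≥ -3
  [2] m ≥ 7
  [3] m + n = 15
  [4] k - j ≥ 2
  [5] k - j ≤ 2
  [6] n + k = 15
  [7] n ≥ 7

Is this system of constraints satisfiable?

Satisfiable

Setting (m, n, k, j) = (8, 7, 8, 6) satisfies everything: constraint 1: n - k = -1; constraint 3: m + n = 15; constraint 4: k - j = 2, and the others follow.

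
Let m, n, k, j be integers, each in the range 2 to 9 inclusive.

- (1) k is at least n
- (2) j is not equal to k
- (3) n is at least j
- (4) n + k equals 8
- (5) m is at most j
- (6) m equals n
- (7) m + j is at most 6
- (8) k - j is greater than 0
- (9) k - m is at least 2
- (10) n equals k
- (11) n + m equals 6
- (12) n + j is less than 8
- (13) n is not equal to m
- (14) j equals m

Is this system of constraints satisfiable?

From constraints 6, 10, and 14, j = m = n = k, so j = k. But constraint 2 says j ≠ k. Contradiction.

Unsatisfiable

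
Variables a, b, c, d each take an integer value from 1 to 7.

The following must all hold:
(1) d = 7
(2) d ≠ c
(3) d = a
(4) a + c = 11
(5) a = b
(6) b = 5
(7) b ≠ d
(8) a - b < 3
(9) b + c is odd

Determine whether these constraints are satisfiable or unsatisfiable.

Unsatisfiable

Constraint 1 fixes d = 7 and constraint 6 fixes b = 5. Constraints 3 and 5 give d = a = b, so d = b. But 7 ≠ 5 — contradiction.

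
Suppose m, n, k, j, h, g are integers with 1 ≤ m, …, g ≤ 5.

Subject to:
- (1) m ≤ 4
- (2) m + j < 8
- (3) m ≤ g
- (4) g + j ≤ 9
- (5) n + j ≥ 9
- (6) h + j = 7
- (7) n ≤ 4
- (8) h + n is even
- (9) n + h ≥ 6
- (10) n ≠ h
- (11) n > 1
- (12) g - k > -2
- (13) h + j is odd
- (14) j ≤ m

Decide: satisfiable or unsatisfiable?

From constraint 7: n ≤ 4. From constraints 1 and 14: j ≤ m ≤ 4. Hence n + j ≤ 8. But constraint 5 requires n + j ≥ 9, and 9 > 8. Contradiction.

Unsatisfiable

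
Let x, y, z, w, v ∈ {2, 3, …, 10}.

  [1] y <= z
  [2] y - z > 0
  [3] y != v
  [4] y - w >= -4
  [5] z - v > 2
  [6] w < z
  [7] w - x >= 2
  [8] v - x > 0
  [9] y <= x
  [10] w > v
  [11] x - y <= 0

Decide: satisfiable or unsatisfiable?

Unsatisfiable

Constraints 2, 6, 8, 9, and 10 give x < v, v < w, w < z, z < y, y ≤ x. Chaining: x < v < w < z < y ≤ x, which forces x < x — impossible.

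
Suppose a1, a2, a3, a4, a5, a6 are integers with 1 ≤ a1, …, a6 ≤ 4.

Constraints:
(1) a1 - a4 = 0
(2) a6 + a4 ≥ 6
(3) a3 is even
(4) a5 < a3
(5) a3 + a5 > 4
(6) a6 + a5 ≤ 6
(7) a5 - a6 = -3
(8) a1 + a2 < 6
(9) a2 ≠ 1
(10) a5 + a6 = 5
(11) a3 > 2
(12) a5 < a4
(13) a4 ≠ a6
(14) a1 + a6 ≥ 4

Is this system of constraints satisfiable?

Try a1 = 2, a2 = 2, a3 = 4, a4 = 2, a5 = 1, a6 = 4.
Check constraint 1: a1 - a4 = 0; constraint 2: a6 + a4 = 6. The remaining constraints are straightforward to verify.

Satisfiable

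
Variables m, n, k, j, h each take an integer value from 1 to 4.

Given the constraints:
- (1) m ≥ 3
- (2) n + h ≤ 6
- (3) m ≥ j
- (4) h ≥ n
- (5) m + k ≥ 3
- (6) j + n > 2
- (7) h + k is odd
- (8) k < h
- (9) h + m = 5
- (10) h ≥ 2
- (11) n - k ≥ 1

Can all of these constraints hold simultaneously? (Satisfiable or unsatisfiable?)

Satisfiable

Take m = 3, n = 2, k = 1, j = 2, h = 2. Then constraint 2: n + h = 4; constraint 5: m + k = 4; constraint 6: j + n = 4, and every other listed constraint is also met.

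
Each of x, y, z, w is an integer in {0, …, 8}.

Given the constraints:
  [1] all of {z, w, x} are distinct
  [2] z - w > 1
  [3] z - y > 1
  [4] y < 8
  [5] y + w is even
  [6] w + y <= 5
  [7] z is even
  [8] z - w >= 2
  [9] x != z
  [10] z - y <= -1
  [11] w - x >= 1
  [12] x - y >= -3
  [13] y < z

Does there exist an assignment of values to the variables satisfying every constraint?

Unsatisfiable

Constraints 8, 10, 11, and 12 give w − x ≥ 1, x − y ≥ -3, y − z ≥ 1, z − w ≥ 2.
Adding all 4 inequalities: the left sides telescope to 0, and the right sides sum to 1 + (-3) + 1 + 2 = 1. So 0 ≥ 1, which is false.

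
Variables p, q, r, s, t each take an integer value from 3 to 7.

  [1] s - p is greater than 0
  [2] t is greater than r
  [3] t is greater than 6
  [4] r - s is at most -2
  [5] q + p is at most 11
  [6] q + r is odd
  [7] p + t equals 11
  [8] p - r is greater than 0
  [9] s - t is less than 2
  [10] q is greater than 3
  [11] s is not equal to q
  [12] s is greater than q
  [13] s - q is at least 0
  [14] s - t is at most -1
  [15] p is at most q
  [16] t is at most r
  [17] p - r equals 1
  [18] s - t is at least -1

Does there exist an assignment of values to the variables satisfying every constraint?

Unsatisfiable

Constraints 8, 12, 14, 15, and 16 give r < p, p ≤ q, q < s, s < t, t ≤ r. Chaining: r < p ≤ q < s < t ≤ r, which forces r < r — impossible.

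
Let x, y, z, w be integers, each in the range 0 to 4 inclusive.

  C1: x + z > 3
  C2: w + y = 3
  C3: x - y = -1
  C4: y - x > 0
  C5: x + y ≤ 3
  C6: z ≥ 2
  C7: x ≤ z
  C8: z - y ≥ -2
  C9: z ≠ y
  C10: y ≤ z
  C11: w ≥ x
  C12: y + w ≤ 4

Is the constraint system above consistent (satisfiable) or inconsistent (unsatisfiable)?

Satisfiable

Try x = 1, y = 2, z = 3, w = 1.
Check constraint 1: x + z = 4; constraint 2: w + y = 3; constraint 3: x - y = -1. The remaining constraints are straightforward to verify.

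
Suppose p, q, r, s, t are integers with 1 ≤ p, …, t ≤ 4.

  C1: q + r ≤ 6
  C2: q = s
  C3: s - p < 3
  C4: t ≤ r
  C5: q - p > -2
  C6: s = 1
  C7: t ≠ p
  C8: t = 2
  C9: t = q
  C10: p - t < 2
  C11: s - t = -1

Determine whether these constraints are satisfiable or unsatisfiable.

Unsatisfiable

Constraint 8 fixes t = 2 and constraint 6 fixes s = 1. Constraints 2 and 9 give t = q = s, so t = s. But 2 ≠ 1 — contradiction.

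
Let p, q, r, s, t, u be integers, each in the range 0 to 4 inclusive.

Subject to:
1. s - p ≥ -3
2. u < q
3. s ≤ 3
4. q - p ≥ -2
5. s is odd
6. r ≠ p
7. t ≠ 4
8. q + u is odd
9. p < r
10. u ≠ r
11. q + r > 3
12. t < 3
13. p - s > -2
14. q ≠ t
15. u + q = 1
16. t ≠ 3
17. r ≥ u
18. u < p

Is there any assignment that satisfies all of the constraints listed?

Satisfiable

The assignment p = 2, q = 1, r = 3, s = 1, t = 2, u = 0 works:
  constraint 1 holds since s - p = -1.
  constraint 4 holds since q - p = -1.
The rest check out directly.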